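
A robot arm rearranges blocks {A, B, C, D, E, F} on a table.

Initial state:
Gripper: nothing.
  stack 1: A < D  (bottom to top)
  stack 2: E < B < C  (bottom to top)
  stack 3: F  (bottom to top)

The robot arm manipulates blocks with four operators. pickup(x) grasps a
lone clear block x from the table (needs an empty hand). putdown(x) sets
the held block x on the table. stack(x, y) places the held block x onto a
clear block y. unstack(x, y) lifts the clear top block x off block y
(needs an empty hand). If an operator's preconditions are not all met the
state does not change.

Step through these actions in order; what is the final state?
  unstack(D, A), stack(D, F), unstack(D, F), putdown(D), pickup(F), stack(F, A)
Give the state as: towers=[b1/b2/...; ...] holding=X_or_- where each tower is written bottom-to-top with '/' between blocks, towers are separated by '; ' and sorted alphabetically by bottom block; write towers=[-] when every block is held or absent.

step 1 (unstack(D, A)): towers=[A; E/B/C; F] holding=D
step 2 (stack(D, F)): towers=[A; E/B/C; F/D] holding=-
step 3 (unstack(D, F)): towers=[A; E/B/C; F] holding=D
step 4 (putdown(D)): towers=[A; D; E/B/C; F] holding=-
step 5 (pickup(F)): towers=[A; D; E/B/C] holding=F
step 6 (stack(F, A)): towers=[A/F; D; E/B/C] holding=-

towers=[A/F; D; E/B/C] holding=-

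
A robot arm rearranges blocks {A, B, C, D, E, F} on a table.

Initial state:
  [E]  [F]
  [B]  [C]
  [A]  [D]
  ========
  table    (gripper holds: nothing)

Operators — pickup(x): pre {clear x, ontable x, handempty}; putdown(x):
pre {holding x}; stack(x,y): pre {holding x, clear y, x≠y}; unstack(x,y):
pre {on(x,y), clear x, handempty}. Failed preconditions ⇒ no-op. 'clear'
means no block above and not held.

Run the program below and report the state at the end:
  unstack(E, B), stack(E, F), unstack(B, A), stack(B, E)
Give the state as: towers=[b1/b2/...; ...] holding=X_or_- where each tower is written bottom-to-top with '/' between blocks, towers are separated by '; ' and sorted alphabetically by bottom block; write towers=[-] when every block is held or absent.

towers=[A; D/C/F/E/B] holding=-

step 1 (unstack(E, B)): towers=[A/B; D/C/F] holding=E
step 2 (stack(E, F)): towers=[A/B; D/C/F/E] holding=-
step 3 (unstack(B, A)): towers=[A; D/C/F/E] holding=B
step 4 (stack(B, E)): towers=[A; D/C/F/E/B] holding=-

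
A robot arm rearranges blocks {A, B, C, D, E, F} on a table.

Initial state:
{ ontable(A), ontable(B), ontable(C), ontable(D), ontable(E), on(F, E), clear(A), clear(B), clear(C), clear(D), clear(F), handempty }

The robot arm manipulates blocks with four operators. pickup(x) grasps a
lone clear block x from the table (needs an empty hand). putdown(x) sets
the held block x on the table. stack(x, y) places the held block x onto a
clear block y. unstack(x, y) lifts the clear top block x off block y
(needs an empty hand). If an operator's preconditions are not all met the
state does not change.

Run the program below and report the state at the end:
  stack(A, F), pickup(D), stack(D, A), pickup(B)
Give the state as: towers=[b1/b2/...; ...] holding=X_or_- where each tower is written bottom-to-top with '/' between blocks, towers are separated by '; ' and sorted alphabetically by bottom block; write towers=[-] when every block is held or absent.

towers=[A/D; C; E/F] holding=B

step 1 (stack(A, F)) [no-op]: towers=[A; B; C; D; E/F] holding=-
step 2 (pickup(D)): towers=[A; B; C; E/F] holding=D
step 3 (stack(D, A)): towers=[A/D; B; C; E/F] holding=-
step 4 (pickup(B)): towers=[A/D; C; E/F] holding=B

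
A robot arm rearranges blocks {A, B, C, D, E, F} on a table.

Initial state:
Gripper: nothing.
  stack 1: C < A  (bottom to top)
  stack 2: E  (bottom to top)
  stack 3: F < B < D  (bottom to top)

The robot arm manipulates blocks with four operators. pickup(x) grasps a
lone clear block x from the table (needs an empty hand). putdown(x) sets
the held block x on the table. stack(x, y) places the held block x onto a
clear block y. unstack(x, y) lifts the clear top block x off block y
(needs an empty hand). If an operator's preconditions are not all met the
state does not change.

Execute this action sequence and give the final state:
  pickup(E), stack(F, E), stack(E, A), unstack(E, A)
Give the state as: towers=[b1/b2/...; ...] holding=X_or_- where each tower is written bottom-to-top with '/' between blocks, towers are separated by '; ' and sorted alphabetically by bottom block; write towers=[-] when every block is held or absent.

step 1 (pickup(E)): towers=[C/A; F/B/D] holding=E
step 2 (stack(F, E)) [no-op]: towers=[C/A; F/B/D] holding=E
step 3 (stack(E, A)): towers=[C/A/E; F/B/D] holding=-
step 4 (unstack(E, A)): towers=[C/A; F/B/D] holding=E

towers=[C/A; F/B/D] holding=E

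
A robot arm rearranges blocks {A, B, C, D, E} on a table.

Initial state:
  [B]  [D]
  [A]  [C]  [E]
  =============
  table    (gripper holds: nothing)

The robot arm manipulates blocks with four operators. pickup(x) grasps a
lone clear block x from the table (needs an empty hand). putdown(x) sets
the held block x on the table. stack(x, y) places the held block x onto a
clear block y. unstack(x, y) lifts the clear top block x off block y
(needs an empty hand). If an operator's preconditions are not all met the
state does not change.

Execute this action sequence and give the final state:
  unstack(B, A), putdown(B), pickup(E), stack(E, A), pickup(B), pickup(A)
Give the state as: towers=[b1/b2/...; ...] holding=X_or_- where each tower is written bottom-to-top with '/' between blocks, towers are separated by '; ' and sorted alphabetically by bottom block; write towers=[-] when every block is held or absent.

step 1 (unstack(B, A)): towers=[A; C/D; E] holding=B
step 2 (putdown(B)): towers=[A; B; C/D; E] holding=-
step 3 (pickup(E)): towers=[A; B; C/D] holding=E
step 4 (stack(E, A)): towers=[A/E; B; C/D] holding=-
step 5 (pickup(B)): towers=[A/E; C/D] holding=B
step 6 (pickup(A)) [no-op]: towers=[A/E; C/D] holding=B

towers=[A/E; C/D] holding=B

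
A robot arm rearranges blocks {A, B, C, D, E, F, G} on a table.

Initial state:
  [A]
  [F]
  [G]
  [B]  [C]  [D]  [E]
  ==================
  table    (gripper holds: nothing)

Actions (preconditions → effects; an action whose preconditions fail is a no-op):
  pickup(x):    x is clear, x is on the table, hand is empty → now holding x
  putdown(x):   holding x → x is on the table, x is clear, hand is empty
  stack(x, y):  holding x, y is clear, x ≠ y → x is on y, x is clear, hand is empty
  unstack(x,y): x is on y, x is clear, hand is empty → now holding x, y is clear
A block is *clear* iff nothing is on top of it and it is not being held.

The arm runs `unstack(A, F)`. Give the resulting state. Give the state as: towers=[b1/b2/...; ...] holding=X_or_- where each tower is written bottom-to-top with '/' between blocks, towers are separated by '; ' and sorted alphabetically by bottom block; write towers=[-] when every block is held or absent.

towers=[B/G/F; C; D; E] holding=A

before: towers=[B/G/F/A; C; D; E] holding=-
pre[unstack(A, F)]: on(A,F) ✓, clear(A) ✓, handempty ✓
all met → apply unstack(A, F)
after:  towers=[B/G/F; C; D; E] holding=A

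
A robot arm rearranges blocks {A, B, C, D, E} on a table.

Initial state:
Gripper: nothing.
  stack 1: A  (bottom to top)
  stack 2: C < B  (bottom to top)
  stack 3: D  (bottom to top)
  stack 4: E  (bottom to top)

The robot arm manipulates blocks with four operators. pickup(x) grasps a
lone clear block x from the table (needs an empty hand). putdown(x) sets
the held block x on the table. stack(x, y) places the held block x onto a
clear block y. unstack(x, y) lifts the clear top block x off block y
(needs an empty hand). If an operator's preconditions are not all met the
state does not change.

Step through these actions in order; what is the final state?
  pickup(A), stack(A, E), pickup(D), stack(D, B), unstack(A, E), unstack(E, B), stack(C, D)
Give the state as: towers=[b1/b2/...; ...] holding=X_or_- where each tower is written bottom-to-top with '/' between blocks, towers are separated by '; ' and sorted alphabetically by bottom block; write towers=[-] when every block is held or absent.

step 1 (pickup(A)): towers=[C/B; D; E] holding=A
step 2 (stack(A, E)): towers=[C/B; D; E/A] holding=-
step 3 (pickup(D)): towers=[C/B; E/A] holding=D
step 4 (stack(D, B)): towers=[C/B/D; E/A] holding=-
step 5 (unstack(A, E)): towers=[C/B/D; E] holding=A
step 6 (unstack(E, B)) [no-op]: towers=[C/B/D; E] holding=A
step 7 (stack(C, D)) [no-op]: towers=[C/B/D; E] holding=A

towers=[C/B/D; E] holding=A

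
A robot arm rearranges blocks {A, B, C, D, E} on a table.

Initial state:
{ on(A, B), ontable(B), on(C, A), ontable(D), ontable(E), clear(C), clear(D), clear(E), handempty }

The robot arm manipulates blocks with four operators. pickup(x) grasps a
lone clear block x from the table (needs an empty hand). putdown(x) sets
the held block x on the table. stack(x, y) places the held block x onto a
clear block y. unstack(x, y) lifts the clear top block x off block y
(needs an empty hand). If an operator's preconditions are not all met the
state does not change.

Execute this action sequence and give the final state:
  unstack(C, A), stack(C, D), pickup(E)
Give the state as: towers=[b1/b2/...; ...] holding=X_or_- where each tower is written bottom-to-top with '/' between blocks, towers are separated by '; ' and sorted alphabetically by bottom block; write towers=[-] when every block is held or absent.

towers=[B/A; D/C] holding=E

step 1 (unstack(C, A)): towers=[B/A; D; E] holding=C
step 2 (stack(C, D)): towers=[B/A; D/C; E] holding=-
step 3 (pickup(E)): towers=[B/A; D/C] holding=E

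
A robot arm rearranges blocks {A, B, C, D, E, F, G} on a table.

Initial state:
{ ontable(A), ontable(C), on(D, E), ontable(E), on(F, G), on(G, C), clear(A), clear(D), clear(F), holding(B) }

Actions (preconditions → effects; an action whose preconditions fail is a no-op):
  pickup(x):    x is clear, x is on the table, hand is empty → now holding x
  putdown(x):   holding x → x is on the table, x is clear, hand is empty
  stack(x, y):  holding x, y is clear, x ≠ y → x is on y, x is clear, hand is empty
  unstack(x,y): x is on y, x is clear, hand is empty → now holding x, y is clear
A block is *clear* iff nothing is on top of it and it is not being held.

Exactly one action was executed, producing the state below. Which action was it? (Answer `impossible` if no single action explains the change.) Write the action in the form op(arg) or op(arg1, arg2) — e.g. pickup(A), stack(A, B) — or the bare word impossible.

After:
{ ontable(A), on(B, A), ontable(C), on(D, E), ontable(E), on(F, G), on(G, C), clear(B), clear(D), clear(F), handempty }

stack(B, A)

target: towers=[A/B; C/G/F; E/D] holding=-
        putdown(B) → towers=[A; B; C/G/F; E/D] holding=-
       stack(B, F) → towers=[A; C/G/F/B; E/D] holding=-
       stack(B, D) → towers=[A; C/G/F; E/D/B] holding=-
       stack(B, A) → towers=[A/B; C/G/F; E/D] holding=-  ← match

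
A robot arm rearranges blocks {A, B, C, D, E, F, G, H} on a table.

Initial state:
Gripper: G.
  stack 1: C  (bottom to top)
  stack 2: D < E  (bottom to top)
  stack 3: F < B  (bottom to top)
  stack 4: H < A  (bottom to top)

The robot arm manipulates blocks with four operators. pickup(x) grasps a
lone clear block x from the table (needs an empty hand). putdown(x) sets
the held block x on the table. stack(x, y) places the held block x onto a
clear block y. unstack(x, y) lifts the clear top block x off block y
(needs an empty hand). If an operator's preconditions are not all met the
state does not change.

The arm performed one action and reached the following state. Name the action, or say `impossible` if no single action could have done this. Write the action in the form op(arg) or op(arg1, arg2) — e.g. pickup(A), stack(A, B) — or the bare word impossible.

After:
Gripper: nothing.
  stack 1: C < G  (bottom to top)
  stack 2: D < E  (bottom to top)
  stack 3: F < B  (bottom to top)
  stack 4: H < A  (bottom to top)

target: towers=[C/G; D/E; F/B; H/A] holding=-
        putdown(G) → towers=[C; D/E; F/B; G; H/A] holding=-
       stack(G, A) → towers=[C; D/E; F/B; H/A/G] holding=-
       stack(G, E) → towers=[C; D/E/G; F/B; H/A] holding=-
       stack(G, B) → towers=[C; D/E; F/B/G; H/A] holding=-
       stack(G, C) → towers=[C/G; D/E; F/B; H/A] holding=-  ← match

stack(G, C)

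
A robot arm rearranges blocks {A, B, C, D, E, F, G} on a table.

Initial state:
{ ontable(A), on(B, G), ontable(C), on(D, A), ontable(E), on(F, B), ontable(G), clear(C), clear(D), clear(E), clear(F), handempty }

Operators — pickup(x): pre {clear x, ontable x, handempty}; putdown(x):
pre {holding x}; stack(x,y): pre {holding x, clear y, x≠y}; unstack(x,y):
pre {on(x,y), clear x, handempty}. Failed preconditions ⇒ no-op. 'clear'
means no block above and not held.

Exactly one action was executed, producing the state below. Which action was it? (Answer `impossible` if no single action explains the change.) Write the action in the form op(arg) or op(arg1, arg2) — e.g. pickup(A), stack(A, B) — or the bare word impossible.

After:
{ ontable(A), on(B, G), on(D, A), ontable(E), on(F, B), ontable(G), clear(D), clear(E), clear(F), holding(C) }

target: towers=[A/D; E; G/B/F] holding=C
     unstack(F, B) → towers=[A/D; C; E; G/B] holding=F
     unstack(D, A) → towers=[A; C; E; G/B/F] holding=D
         pickup(E) → towers=[A/D; C; G/B/F] holding=E
         pickup(C) → towers=[A/D; E; G/B/F] holding=C  ← match

pickup(C)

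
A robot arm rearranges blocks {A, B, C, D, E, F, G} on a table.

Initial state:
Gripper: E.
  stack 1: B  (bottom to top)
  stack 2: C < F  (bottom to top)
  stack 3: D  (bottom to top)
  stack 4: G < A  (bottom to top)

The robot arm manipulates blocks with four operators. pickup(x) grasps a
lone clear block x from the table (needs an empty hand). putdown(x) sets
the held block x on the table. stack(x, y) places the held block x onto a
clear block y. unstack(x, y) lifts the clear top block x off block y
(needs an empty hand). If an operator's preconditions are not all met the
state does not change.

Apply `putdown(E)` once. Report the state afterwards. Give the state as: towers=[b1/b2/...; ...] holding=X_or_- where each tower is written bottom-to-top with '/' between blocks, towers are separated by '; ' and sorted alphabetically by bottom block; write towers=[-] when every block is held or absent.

before: towers=[B; C/F; D; G/A] holding=E
pre[putdown(E)]: holding(E) ✓
all met → apply putdown(E)
after:  towers=[B; C/F; D; E; G/A] holding=-

towers=[B; C/F; D; E; G/A] holding=-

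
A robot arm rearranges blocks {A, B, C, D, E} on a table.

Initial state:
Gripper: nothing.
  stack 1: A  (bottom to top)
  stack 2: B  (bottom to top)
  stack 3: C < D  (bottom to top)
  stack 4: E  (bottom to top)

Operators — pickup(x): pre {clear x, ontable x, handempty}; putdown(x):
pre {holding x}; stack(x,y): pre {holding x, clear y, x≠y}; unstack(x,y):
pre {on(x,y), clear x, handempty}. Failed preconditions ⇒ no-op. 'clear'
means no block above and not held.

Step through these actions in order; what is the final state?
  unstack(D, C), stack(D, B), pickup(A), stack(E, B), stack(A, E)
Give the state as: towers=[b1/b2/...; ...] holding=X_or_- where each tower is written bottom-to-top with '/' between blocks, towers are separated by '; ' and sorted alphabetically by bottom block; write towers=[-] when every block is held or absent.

step 1 (unstack(D, C)): towers=[A; B; C; E] holding=D
step 2 (stack(D, B)): towers=[A; B/D; C; E] holding=-
step 3 (pickup(A)): towers=[B/D; C; E] holding=A
step 4 (stack(E, B)) [no-op]: towers=[B/D; C; E] holding=A
step 5 (stack(A, E)): towers=[B/D; C; E/A] holding=-

towers=[B/D; C; E/A] holding=-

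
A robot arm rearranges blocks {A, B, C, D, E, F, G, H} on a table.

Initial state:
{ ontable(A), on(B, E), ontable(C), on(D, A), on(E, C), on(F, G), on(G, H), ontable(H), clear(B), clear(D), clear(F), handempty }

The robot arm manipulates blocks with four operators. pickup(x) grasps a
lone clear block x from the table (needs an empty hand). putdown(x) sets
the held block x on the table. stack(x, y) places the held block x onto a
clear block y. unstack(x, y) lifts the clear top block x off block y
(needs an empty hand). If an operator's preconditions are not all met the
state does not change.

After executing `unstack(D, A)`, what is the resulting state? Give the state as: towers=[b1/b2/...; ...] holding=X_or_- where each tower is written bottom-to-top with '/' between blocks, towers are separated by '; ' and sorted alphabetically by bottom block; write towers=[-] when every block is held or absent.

before: towers=[A/D; C/E/B; H/G/F] holding=-
pre[unstack(D, A)]: on(D,A) ✓, clear(D) ✓, handempty ✓
all met → apply unstack(D, A)
after:  towers=[A; C/E/B; H/G/F] holding=D

towers=[A; C/E/B; H/G/F] holding=D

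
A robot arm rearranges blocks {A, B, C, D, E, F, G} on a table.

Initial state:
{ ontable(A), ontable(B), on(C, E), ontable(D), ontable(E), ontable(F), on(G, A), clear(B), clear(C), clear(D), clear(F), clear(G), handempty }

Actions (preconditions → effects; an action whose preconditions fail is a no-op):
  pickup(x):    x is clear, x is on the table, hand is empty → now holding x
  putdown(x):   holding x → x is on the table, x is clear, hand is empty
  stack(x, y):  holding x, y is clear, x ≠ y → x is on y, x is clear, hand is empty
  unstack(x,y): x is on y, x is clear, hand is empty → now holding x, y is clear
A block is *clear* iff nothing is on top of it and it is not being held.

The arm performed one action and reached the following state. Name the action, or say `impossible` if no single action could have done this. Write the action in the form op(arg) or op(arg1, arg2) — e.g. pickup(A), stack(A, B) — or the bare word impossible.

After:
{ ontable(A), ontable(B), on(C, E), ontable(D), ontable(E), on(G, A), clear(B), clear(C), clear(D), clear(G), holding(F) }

pickup(F)

target: towers=[A/G; B; D; E/C] holding=F
         pickup(B) → towers=[A/G; D; E/C; F] holding=B
         pickup(F) → towers=[A/G; B; D; E/C] holding=F  ← match
     unstack(G, A) → towers=[A; B; D; E/C; F] holding=G
         pickup(D) → towers=[A/G; B; E/C; F] holding=D
     unstack(C, E) → towers=[A/G; B; D; E; F] holding=C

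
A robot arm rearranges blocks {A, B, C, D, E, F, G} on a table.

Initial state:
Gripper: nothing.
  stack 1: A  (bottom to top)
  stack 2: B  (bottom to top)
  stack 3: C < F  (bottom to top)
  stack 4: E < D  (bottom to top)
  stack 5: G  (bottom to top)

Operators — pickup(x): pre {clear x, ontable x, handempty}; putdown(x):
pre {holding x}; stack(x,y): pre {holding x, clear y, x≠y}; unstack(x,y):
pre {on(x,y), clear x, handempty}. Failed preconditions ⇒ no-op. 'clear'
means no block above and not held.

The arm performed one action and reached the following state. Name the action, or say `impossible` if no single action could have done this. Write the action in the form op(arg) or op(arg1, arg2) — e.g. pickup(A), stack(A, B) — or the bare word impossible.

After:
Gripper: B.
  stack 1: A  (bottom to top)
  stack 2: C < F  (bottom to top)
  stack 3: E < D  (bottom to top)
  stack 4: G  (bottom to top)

target: towers=[A; C/F; E/D; G] holding=B
         pickup(B) → towers=[A; C/F; E/D; G] holding=B  ← match
     unstack(F, C) → towers=[A; B; C; E/D; G] holding=F
         pickup(G) → towers=[A; B; C/F; E/D] holding=G
     unstack(D, E) → towers=[A; B; C/F; E; G] holding=D
         pickup(A) → towers=[B; C/F; E/D; G] holding=A

pickup(B)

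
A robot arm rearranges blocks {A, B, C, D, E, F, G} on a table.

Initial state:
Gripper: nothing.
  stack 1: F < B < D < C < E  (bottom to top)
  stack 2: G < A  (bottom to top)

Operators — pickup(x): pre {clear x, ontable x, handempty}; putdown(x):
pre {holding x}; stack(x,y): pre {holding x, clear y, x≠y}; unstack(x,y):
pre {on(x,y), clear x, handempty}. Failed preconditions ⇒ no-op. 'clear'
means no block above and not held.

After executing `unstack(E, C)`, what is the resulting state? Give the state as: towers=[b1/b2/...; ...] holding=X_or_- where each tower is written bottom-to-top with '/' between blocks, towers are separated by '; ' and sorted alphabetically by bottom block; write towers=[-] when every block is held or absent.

towers=[F/B/D/C; G/A] holding=E

before: towers=[F/B/D/C/E; G/A] holding=-
pre[unstack(E, C)]: on(E,C) ok, clear(E) ok, handempty ok
all met → apply unstack(E, C)
after:  towers=[F/B/D/C; G/A] holding=E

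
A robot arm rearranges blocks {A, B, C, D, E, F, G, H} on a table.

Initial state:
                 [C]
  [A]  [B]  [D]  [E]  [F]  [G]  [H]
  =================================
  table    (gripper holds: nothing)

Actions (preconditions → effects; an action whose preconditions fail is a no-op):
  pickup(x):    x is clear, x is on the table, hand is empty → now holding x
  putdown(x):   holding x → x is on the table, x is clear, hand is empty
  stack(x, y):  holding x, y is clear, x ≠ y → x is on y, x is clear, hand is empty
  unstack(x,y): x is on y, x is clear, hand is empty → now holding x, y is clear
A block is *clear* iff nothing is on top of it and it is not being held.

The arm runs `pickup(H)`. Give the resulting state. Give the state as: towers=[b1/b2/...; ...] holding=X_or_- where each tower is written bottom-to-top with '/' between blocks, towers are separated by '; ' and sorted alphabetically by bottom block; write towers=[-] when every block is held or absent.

towers=[A; B; D; E/C; F; G] holding=H

before: towers=[A; B; D; E/C; F; G; H] holding=-
pre[pickup(H)]: clear(H) yes, ontable(H) yes, handempty yes
all met → apply pickup(H)
after:  towers=[A; B; D; E/C; F; G] holding=H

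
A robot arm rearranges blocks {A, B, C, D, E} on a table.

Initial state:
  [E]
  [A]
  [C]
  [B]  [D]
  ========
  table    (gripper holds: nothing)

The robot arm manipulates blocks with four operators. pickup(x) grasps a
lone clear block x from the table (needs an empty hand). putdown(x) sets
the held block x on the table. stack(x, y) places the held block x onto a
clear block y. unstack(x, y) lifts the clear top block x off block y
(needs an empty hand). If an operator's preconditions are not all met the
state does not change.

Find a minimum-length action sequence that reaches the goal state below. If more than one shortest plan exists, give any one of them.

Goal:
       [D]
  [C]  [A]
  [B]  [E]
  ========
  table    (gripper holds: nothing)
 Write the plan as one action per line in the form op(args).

unstack(E, A)
putdown(E)
unstack(A, C)
stack(A, E)
pickup(D)
stack(D, A)

step 1 (unstack(E, A)): towers=[B/C/A; D] holding=E
step 2 (putdown(E)): towers=[B/C/A; D; E] holding=-
step 3 (unstack(A, C)): towers=[B/C; D; E] holding=A
step 4 (stack(A, E)): towers=[B/C; D; E/A] holding=-
step 5 (pickup(D)): towers=[B/C; E/A] holding=D
step 6 (stack(D, A)): towers=[B/C; E/A/D] holding=-
goal check: towers=[B/C; E/A/D] holding=- — reached (length 6, optimal by BFS)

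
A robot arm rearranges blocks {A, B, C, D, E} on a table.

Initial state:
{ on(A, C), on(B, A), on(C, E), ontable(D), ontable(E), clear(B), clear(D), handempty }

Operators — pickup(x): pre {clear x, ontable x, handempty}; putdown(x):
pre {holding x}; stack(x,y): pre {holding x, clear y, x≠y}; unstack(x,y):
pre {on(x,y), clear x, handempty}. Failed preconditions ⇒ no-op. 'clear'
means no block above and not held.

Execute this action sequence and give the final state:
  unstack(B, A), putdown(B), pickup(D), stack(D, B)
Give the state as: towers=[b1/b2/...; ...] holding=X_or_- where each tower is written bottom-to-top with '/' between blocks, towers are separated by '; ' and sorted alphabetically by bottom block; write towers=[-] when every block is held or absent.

towers=[B/D; E/C/A] holding=-

step 1 (unstack(B, A)): towers=[D; E/C/A] holding=B
step 2 (putdown(B)): towers=[B; D; E/C/A] holding=-
step 3 (pickup(D)): towers=[B; E/C/A] holding=D
step 4 (stack(D, B)): towers=[B/D; E/C/A] holding=-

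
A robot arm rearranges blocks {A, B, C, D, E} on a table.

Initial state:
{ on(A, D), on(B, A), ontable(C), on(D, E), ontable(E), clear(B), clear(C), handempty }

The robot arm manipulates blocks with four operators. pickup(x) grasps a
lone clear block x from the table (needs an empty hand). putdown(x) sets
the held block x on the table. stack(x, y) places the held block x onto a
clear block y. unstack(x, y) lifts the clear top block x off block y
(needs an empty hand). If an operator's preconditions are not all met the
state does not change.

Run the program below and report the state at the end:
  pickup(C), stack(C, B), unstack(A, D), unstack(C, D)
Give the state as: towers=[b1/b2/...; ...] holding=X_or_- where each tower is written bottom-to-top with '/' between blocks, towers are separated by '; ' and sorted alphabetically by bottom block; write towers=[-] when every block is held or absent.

towers=[E/D/A/B/C] holding=-

step 1 (pickup(C)): towers=[E/D/A/B] holding=C
step 2 (stack(C, B)): towers=[E/D/A/B/C] holding=-
step 3 (unstack(A, D)) [no-op]: towers=[E/D/A/B/C] holding=-
step 4 (unstack(C, D)) [no-op]: towers=[E/D/A/B/C] holding=-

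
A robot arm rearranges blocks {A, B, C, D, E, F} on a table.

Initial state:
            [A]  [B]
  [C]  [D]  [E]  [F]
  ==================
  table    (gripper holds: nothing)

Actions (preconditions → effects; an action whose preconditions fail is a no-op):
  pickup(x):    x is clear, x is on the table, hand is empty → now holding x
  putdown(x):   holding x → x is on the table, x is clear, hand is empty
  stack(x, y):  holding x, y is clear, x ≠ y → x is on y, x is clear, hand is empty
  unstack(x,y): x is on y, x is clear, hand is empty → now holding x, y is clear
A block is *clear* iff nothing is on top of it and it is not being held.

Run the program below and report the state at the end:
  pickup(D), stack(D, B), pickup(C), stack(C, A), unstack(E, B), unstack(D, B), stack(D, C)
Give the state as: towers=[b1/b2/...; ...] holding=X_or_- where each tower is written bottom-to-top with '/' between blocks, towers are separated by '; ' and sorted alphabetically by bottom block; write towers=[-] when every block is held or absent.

towers=[E/A/C/D; F/B] holding=-

step 1 (pickup(D)): towers=[C; E/A; F/B] holding=D
step 2 (stack(D, B)): towers=[C; E/A; F/B/D] holding=-
step 3 (pickup(C)): towers=[E/A; F/B/D] holding=C
step 4 (stack(C, A)): towers=[E/A/C; F/B/D] holding=-
step 5 (unstack(E, B)) [no-op]: towers=[E/A/C; F/B/D] holding=-
step 6 (unstack(D, B)): towers=[E/A/C; F/B] holding=D
step 7 (stack(D, C)): towers=[E/A/C/D; F/B] holding=-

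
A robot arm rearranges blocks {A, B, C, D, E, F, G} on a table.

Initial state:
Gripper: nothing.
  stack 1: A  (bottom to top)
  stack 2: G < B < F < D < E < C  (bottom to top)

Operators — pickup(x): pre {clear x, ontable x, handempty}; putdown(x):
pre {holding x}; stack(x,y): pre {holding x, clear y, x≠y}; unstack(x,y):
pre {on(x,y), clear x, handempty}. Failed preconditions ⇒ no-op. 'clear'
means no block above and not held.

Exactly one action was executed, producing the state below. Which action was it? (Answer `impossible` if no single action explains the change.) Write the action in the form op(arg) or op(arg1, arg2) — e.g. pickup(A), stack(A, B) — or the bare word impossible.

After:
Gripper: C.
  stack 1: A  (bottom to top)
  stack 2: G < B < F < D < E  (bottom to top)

target: towers=[A; G/B/F/D/E] holding=C
         pickup(A) → towers=[G/B/F/D/E/C] holding=A
     unstack(C, E) → towers=[A; G/B/F/D/E] holding=C  ← match

unstack(C, E)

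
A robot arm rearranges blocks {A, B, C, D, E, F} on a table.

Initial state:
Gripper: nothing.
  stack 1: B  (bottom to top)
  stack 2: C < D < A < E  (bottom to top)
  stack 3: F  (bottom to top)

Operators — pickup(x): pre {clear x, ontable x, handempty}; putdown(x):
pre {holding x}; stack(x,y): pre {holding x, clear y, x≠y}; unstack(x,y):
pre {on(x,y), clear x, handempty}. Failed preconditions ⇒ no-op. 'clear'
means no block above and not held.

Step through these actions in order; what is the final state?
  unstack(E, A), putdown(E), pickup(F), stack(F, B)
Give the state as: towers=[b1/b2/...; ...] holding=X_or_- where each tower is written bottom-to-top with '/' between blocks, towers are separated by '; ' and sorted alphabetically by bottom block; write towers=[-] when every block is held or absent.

step 1 (unstack(E, A)): towers=[B; C/D/A; F] holding=E
step 2 (putdown(E)): towers=[B; C/D/A; E; F] holding=-
step 3 (pickup(F)): towers=[B; C/D/A; E] holding=F
step 4 (stack(F, B)): towers=[B/F; C/D/A; E] holding=-

towers=[B/F; C/D/A; E] holding=-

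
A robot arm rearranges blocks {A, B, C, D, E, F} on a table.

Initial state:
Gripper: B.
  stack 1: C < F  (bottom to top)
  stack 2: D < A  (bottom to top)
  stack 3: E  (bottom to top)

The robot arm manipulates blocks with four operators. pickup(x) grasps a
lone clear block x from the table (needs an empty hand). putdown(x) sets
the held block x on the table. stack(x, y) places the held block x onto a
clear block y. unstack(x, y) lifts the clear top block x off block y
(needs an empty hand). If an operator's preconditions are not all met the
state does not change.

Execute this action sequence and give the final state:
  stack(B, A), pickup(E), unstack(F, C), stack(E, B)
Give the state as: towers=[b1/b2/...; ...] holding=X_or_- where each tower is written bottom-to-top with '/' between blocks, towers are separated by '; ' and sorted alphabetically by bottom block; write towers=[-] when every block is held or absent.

towers=[C/F; D/A/B/E] holding=-

step 1 (stack(B, A)): towers=[C/F; D/A/B; E] holding=-
step 2 (pickup(E)): towers=[C/F; D/A/B] holding=E
step 3 (unstack(F, C)) [no-op]: towers=[C/F; D/A/B] holding=E
step 4 (stack(E, B)): towers=[C/F; D/A/B/E] holding=-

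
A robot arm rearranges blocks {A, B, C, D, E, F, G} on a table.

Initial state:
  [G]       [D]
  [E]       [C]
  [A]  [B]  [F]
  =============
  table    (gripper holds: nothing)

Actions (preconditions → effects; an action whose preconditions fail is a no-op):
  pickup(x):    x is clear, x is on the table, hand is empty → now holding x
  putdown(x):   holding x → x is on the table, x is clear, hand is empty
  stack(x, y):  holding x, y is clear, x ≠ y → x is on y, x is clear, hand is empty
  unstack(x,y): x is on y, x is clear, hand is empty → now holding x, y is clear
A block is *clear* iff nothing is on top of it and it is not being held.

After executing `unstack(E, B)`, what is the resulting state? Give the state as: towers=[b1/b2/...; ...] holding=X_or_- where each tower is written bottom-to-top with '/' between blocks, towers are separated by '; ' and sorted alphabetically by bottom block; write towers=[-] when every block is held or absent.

before: towers=[A/E/G; B; F/C/D] holding=-
pre[unstack(E, B)]: on(E,B) fail, clear(E) fail, handempty ok
on(E,B), clear(E) unmet → unstack(E, B) is a no-op
after:  towers=[A/E/G; B; F/C/D] holding=-

towers=[A/E/G; B; F/C/D] holding=-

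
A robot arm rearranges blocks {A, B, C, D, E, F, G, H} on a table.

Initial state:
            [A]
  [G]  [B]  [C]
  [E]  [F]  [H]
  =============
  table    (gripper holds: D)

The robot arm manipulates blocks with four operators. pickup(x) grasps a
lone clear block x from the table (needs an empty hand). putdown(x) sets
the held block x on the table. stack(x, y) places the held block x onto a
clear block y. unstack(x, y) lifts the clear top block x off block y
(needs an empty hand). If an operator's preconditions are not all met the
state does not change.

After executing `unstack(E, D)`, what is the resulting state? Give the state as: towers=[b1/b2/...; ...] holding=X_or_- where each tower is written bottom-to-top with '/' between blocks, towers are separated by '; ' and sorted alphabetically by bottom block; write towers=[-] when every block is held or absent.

towers=[E/G; F/B; H/C/A] holding=D

before: towers=[E/G; F/B; H/C/A] holding=D
pre[unstack(E, D)]: on(E,D) ✗, clear(E) ✗, handempty ✗
on(E,D), clear(E), handempty unmet → unstack(E, D) is a no-op
after:  towers=[E/G; F/B; H/C/A] holding=D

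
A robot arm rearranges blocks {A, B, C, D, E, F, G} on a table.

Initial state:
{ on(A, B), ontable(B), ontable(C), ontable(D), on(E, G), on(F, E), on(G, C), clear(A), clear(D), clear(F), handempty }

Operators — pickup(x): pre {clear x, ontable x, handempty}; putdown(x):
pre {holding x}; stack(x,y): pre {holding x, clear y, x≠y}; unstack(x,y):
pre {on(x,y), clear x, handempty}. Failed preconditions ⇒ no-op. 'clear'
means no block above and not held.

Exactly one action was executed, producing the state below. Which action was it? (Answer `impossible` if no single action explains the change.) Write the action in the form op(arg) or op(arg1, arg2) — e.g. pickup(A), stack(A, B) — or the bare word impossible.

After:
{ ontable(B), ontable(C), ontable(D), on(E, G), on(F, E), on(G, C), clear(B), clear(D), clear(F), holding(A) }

target: towers=[B; C/G/E/F; D] holding=A
     unstack(F, E) → towers=[B/A; C/G/E; D] holding=F
         pickup(D) → towers=[B/A; C/G/E/F] holding=D
     unstack(A, B) → towers=[B; C/G/E/F; D] holding=A  ← match

unstack(A, B)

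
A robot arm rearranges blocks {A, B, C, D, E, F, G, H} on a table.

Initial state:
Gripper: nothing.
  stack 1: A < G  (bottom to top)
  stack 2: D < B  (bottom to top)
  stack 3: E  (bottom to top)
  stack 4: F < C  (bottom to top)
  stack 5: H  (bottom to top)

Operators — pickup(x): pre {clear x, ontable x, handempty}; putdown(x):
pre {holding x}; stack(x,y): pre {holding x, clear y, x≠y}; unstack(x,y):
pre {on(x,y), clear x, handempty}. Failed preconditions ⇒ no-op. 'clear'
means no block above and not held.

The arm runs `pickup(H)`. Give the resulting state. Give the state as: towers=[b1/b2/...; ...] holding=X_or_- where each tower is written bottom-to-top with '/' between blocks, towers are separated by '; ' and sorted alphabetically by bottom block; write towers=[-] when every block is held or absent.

towers=[A/G; D/B; E; F/C] holding=H

before: towers=[A/G; D/B; E; F/C; H] holding=-
pre[pickup(H)]: clear(H) ✓, ontable(H) ✓, handempty ✓
all met → apply pickup(H)
after:  towers=[A/G; D/B; E; F/C] holding=H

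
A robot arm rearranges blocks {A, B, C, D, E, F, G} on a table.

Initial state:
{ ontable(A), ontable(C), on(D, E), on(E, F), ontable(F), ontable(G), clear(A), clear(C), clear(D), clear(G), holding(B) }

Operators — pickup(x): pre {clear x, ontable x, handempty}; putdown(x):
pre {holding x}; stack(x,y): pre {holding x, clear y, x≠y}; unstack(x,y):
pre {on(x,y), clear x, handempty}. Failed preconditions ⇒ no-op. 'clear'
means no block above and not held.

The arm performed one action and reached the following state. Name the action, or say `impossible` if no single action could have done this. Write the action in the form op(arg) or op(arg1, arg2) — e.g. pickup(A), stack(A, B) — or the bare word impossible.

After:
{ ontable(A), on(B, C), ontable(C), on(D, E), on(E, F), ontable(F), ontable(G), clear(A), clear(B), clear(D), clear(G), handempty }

stack(B, C)

target: towers=[A; C/B; F/E/D; G] holding=-
        putdown(B) → towers=[A; B; C; F/E/D; G] holding=-
       stack(B, G) → towers=[A; C; F/E/D; G/B] holding=-
       stack(B, D) → towers=[A; C; F/E/D/B; G] holding=-
       stack(B, A) → towers=[A/B; C; F/E/D; G] holding=-
       stack(B, C) → towers=[A; C/B; F/E/D; G] holding=-  ← match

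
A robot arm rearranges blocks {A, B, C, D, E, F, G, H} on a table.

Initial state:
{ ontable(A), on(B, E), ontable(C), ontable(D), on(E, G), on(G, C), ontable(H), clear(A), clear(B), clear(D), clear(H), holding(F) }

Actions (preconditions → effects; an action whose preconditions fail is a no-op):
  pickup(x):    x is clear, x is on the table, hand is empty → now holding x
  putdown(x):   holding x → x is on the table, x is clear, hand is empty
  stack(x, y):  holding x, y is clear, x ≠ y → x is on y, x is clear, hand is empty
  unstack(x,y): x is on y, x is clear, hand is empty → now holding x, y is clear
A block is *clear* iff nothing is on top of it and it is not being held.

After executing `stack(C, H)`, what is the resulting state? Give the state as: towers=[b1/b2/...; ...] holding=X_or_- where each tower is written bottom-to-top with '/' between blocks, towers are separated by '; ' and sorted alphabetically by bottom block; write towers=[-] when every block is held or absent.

before: towers=[A; C/G/E/B; D; H] holding=F
pre[stack(C, H)]: holding(C) no, clear(H) yes, C≠H yes
holding(C) unmet → stack(C, H) is a no-op
after:  towers=[A; C/G/E/B; D; H] holding=F

towers=[A; C/G/E/B; D; H] holding=F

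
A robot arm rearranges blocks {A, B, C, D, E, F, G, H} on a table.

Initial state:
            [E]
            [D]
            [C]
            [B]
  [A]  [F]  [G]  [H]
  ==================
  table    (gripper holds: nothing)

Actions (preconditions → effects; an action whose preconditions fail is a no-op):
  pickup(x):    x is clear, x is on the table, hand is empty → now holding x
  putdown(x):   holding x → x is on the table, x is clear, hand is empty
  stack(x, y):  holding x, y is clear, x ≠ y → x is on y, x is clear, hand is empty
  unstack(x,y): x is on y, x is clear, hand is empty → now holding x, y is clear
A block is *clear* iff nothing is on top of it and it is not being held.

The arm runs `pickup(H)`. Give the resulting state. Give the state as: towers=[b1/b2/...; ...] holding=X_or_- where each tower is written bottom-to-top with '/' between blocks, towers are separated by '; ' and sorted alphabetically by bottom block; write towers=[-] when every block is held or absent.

before: towers=[A; F; G/B/C/D/E; H] holding=-
pre[pickup(H)]: clear(H) ✓, ontable(H) ✓, handempty ✓
all met → apply pickup(H)
after:  towers=[A; F; G/B/C/D/E] holding=H

towers=[A; F; G/B/C/D/E] holding=H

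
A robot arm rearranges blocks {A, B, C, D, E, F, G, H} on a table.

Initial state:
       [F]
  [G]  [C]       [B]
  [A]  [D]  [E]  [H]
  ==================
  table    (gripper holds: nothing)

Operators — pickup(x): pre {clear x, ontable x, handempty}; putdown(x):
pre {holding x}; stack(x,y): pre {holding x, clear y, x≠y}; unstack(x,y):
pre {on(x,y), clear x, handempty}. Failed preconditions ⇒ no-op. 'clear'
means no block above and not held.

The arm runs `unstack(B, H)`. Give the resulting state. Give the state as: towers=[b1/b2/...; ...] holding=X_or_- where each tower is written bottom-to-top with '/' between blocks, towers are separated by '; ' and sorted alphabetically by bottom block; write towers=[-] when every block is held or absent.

before: towers=[A/G; D/C/F; E; H/B] holding=-
pre[unstack(B, H)]: on(B,H) ok, clear(B) ok, handempty ok
all met → apply unstack(B, H)
after:  towers=[A/G; D/C/F; E; H] holding=B

towers=[A/G; D/C/F; E; H] holding=B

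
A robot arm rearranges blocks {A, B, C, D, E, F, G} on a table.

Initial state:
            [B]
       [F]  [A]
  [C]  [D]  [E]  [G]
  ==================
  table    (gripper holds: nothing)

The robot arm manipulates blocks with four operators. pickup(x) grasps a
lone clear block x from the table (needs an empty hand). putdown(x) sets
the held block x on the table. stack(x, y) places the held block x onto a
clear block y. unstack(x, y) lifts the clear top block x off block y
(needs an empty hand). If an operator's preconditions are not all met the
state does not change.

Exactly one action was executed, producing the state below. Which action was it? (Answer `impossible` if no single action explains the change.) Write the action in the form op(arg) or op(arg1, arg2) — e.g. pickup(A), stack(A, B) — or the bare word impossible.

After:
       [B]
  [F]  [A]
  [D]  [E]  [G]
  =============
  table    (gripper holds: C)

pickup(C)

target: towers=[D/F; E/A/B; G] holding=C
     unstack(B, A) → towers=[C; D/F; E/A; G] holding=B
     unstack(F, D) → towers=[C; D; E/A/B; G] holding=F
         pickup(G) → towers=[C; D/F; E/A/B] holding=G
         pickup(C) → towers=[D/F; E/A/B; G] holding=C  ← match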